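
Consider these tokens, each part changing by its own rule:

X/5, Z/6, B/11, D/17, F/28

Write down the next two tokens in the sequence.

H/45, J/73

Letter: letters move forward 2 places in the alphabet, wrapping Z→A; X, Z, B, D, F → H → J.
Second component goes 5, 6, 11, 17, 28 → 45 → 73 (each term is the sum of the two before it).
So the next two tokens are H/45 and J/73.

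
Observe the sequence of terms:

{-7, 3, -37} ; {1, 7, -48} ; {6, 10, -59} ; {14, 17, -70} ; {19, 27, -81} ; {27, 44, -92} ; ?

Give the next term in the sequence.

For the first slot, alternating steps +8, +5, +8, +5, …: -7, 1, 6, 14, 19, 27 → 32.
Second slot: each term is the sum of the two before it, so 3, 7, 10, 17, 27, 44 → 71.
Third slot — −11 each step: -37, -48, -59, -70, -81, -92 → -103.
Combining the parts gives {32, 71, -103}.

{32, 71, -103}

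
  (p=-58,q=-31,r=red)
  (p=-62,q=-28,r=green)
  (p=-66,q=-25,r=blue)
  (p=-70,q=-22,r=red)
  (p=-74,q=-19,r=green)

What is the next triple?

(p=-78,q=-16,r=blue)

P: −4 each step, so -58, -62, -66, -70, -74 → -78.
Q — +3 each step: -31, -28, -25, -22, -19 → -16.
For the r, repeats red → green → blue: red, green, blue, red, green → blue.
Combining the parts gives (p=-78,q=-16,r=blue).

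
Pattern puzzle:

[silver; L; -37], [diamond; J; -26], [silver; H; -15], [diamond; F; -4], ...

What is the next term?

Rank goes silver, diamond, silver, diamond → silver (alternates silver ↔ diamond).
Letter goes L, J, H, F → D (letters move back 2 places in the alphabet).
Third coordinate: -37, -26, -15, -4 → 7 (+11 each step).
Putting it together: [silver; D; 7].

[silver; D; 7]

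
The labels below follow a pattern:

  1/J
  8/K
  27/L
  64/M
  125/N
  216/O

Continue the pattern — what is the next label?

For the first component, perfect cubes: 1³, 2³, 3³, …: 1, 8, 27, 64, 125, 216 → 343.
For the letter, letters move forward 1 place in the alphabet: J, K, L, M, N, O → P.
Putting it together: 343/P.

343/P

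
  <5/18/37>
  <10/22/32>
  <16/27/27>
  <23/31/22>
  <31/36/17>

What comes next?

<40/40/12>

First entry goes 5, 10, 16, 23, 31 → 40 (differences are 5, 6, 7, … (increasing by 1 each time)).
Second entry: 18, 22, 27, 31, 36 → 40 (alternating steps +4, +5, +4, +5, …).
Third entry — −5 each step: 37, 32, 27, 22, 17 → 12.
Putting it together: <40/40/12>.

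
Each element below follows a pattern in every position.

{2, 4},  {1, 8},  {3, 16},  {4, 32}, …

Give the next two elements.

{7, 64}, {11, 128}

First component: each term is the sum of the two before it, so 2, 1, 3, 4 → 7 → 11.
Second component — ×2 each step: 4, 8, 16, 32 → 64 → 128.
Putting the parts together: {7, 64} and then {11, 128}.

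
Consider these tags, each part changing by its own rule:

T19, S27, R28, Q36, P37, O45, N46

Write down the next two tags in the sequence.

Letter: letters move back 1 place in the alphabet, so T, S, R, Q, P, O, N → M → L.
Second component: alternating steps +8, +1, +8, +1, …, so 19, 27, 28, 36, 37, 45, 46 → 54 → 55.
Putting the parts together: M54 and then L55.

M54 then L55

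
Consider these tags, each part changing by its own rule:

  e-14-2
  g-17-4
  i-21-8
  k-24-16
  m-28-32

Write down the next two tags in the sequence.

o-31-64, q-35-128

Letter: letters move forward 2 places in the alphabet; e, g, i, k, m → o → q.
Second component: alternating steps +3, +4, +3, +4, …, so 14, 17, 21, 24, 28 → 31 → 35.
Third component: ×2 each step, so 2, 4, 8, 16, 32 → 64 → 128.
So the next two tags are o-31-64 and q-35-128.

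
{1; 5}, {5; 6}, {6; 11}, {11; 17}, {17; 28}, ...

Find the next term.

{28; 45}

First component: each term is the sum of the two before it; 1, 5, 6, 11, 17 → 28.
Second component: each term is the sum of the two before it; 5, 6, 11, 17, 28 → 45.
So the next term is {28; 45}.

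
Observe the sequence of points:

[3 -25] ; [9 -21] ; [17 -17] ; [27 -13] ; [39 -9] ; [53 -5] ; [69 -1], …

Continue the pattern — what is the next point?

[87 3]

First coordinate: differences are 6, 8, 10, … (increasing by 2 each time); 3, 9, 17, 27, 39, 53, 69 → 87.
For the second coordinate, +4 each step: -25, -21, -17, -13, -9, -5, -1 → 3.
Putting it together: [87 3].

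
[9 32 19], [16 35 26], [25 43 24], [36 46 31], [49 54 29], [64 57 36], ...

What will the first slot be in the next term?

81

First slot: perfect squares: 3², 4², 5², …; 9, 16, 25, 36, 49, 64 → 81.
Second slot: alternating steps +3, +8, +3, +8, …, so 32, 35, 43, 46, 54, 57 → 65.
For the third slot, alternating steps +7, −2, +7, −2, …: 19, 26, 24, 31, 29, 36 → 34.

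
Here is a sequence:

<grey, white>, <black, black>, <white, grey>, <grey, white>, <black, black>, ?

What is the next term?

First shade — repeats grey → black → white: grey, black, white, grey, black → white.
Second shade goes white, black, grey, white, black → grey (repeats white → black → grey).
Combining the parts gives <white, grey>.

<white, grey>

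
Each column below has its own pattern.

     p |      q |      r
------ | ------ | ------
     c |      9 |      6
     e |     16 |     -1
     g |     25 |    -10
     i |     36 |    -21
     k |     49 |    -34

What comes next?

Column p goes c, e, g, i, k → m (letters move forward 2 places in the alphabet).
Column q goes 9, 16, 25, 36, 49 → 64 (perfect squares: 3², 4², 5², …).
Column r: together with the column q always sums to 15, so 6, -1, -10, -21, -34 → -49.
So the next row is m  64  -49.

m  64  -49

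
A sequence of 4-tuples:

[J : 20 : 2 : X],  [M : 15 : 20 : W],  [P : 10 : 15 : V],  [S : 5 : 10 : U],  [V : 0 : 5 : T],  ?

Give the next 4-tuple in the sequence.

[Y : -5 : 0 : S]

First letter goes J, M, P, S, V → Y (letters move forward 3 places in the alphabet).
Second slot goes 20, 15, 10, 5, 0 → -5 (−5 each step).
Third slot: always the previous value of the second slot, so 2, 20, 15, 10, 5 → 0.
Second letter — letters move back 1 place in the alphabet: X, W, V, U, T → S.
Combining the parts gives [Y : -5 : 0 : S].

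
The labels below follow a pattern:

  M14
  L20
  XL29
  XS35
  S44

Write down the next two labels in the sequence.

For the size, runs through clothing sizes XS→XL: M, L, XL, XS, S → M → L.
For the second component, alternating steps +6, +9, +6, +9, …: 14, 20, 29, 35, 44 → 50 → 59.
So the next two labels are M50 and L59.

M50, L59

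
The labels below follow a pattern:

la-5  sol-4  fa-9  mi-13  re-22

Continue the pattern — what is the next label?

Note: runs backward through the solfège scale do→ti; la, sol, fa, mi, re → do.
Second component — each term is the sum of the two before it: 5, 4, 9, 13, 22 → 35.
Putting it together: do-35.

do-35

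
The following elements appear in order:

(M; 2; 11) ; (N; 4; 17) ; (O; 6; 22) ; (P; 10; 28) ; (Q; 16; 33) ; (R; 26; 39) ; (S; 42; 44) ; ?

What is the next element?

(T; 68; 50)

Letter: letters move forward 1 place in the alphabet; M, N, O, P, Q, R, S → T.
Second coordinate: each term is the sum of the two before it, so 2, 4, 6, 10, 16, 26, 42 → 68.
For the third coordinate, alternating steps +6, +5, +6, +5, …: 11, 17, 22, 28, 33, 39, 44 → 50.
So the next element is (T; 68; 50).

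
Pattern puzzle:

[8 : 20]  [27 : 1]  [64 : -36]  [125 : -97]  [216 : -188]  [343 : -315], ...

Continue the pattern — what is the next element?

First component: perfect cubes: 2³, 3³, 4³, …, so 8, 27, 64, 125, 216, 343 → 512.
Second component: together with the first component always sums to 28, so 20, 1, -36, -97, -188, -315 → -484.
Combining the parts gives [512 : -484].

[512 : -484]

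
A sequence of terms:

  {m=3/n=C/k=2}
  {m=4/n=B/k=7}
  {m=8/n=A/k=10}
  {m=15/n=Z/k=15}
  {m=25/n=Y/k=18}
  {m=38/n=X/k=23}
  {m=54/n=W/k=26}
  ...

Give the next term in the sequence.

{m=73/n=V/k=31}

M — differences are 1, 4, 7, … (increasing by 3 each time): 3, 4, 8, 15, 25, 38, 54 → 73.
For the n, letters move back 1 place in the alphabet, wrapping A→Z: C, B, A, Z, Y, X, W → V.
For the k, alternating steps +5, +3, +5, +3, …: 2, 7, 10, 15, 18, 23, 26 → 31.
Combining the parts gives {m=73/n=V/k=31}.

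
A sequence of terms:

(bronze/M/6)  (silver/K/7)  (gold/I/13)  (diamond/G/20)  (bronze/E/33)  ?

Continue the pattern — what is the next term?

Rank: bronze, silver, gold, diamond, bronze → silver (repeats bronze → silver → gold → diamond).
Letter: letters move back 2 places in the alphabet; M, K, I, G, E → C.
Third coordinate: each term is the sum of the two before it, so 6, 7, 13, 20, 33 → 53.
So the next term is (silver/C/53).

(silver/C/53)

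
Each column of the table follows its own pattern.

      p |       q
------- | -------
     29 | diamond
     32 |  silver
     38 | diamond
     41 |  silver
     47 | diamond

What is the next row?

Column p goes 29, 32, 38, 41, 47 → 50 (alternating steps +3, +6, +3, +6, …).
Column q goes diamond, silver, diamond, silver, diamond → silver (alternates diamond ↔ silver).
Combining the parts gives 50  silver.

50  silver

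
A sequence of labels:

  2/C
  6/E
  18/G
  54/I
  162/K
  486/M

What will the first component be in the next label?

1458

First component: 2, 6, 18, 54, 162, 486 → 1458 (×3 each step).
Letter goes C, E, G, I, K, M → O (letters move forward 2 places in the alphabet).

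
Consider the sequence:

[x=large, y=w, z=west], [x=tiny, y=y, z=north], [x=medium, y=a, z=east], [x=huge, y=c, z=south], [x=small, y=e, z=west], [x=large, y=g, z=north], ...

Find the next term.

X — repeats large → tiny → medium → huge → small: large, tiny, medium, huge, small, large → tiny.
Y: letters move forward 2 places in the alphabet, wrapping Z→A; w, y, a, c, e, g → i.
Z: west, north, east, south, west, north → east (repeats west → north → east → south).
Putting it together: [x=tiny, y=i, z=east].

[x=tiny, y=i, z=east]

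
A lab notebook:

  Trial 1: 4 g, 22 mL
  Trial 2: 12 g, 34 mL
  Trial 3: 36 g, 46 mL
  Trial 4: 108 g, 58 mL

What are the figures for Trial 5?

G: 4, 12, 36, 108 → 324 (×3 each step).
ML goes 22, 34, 46, 58 → 70 (+12 each step).
So the next record is 324 g, 70 mL.

324 g, 70 mL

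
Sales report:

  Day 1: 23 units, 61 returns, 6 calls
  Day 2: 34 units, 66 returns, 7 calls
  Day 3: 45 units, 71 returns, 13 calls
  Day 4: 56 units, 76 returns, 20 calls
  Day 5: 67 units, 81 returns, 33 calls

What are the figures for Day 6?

78 units, 86 returns, 53 calls

Units: +11 each step; 23, 34, 45, 56, 67 → 78.
Returns: +5 each step; 61, 66, 71, 76, 81 → 86.
Calls: each term is the sum of the two before it; 6, 7, 13, 20, 33 → 53.
So the next row is 78 units, 86 returns, 53 calls.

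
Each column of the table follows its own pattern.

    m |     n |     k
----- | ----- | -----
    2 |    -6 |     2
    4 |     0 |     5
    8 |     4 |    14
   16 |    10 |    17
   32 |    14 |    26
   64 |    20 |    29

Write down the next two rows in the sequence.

128  24  38; 256  30  41

Column m: ×2 each step; 2, 4, 8, 16, 32, 64 → 128 → 256.
Column n goes -6, 0, 4, 10, 14, 20 → 24 → 30 (alternating steps +6, +4, +6, +4, …).
Column k: 2, 5, 14, 17, 26, 29 → 38 → 41 (alternating steps +3, +9, +3, +9, …).
Putting the parts together: 128  24  38 and then 256  30  41.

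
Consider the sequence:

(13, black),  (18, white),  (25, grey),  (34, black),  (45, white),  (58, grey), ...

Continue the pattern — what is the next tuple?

For the first value, differences are 5, 7, 9, … (increasing by 2 each time): 13, 18, 25, 34, 45, 58 → 73.
Shade goes black, white, grey, black, white, grey → black (repeats black → white → grey).
Combining the parts gives (73, black).

(73, black)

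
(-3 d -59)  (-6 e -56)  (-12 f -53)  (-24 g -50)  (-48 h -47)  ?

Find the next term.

(-96 i -44)

First value: -3, -6, -12, -24, -48 → -96 (×2 each step).
Letter: letters move forward 1 place in the alphabet; d, e, f, g, h → i.
Third value: +3 each step; -59, -56, -53, -50, -47 → -44.
Combining the parts gives (-96 i -44).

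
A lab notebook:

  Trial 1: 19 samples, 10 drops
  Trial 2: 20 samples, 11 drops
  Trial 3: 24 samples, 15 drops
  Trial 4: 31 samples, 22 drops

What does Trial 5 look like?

41 samples, 32 drops

Samples: differences are 1, 4, 7, … (increasing by 3 each time), so 19, 20, 24, 31 → 41.
Drops: 10, 11, 15, 22 → 32 (always 9 less than the samples).
So the next row is 41 samples, 32 drops.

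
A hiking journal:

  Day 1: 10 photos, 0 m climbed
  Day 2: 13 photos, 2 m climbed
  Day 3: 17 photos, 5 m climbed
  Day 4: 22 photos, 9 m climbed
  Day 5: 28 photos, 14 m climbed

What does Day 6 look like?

For the photos, differences are 3, 4, 5, … (increasing by 1 each time): 10, 13, 17, 22, 28 → 35.
M climbed: differences are 2, 3, 4, … (increasing by 1 each time); 0, 2, 5, 9, 14 → 20.
So the next record is 35 photos, 20 m climbed.

35 photos, 20 m climbed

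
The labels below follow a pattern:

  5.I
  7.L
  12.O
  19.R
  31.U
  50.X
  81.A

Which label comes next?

For the first component, each term is the sum of the two before it: 5, 7, 12, 19, 31, 50, 81 → 131.
Letter: letters move forward 3 places in the alphabet, wrapping Z→A, so I, L, O, R, U, X, A → D.
Combining the parts gives 131.D.

131.D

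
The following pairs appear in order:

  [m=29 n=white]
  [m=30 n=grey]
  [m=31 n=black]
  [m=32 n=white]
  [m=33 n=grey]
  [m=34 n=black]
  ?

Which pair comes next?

M: 29, 30, 31, 32, 33, 34 → 35 (+1 each step).
N: repeats white → grey → black, so white, grey, black, white, grey, black → white.
Combining the parts gives [m=35 n=white].

[m=35 n=white]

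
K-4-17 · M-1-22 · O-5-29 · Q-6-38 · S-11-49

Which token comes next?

Letter goes K, M, O, Q, S → U (letters move forward 2 places in the alphabet).
Second component goes 4, 1, 5, 6, 11 → 17 (each term is the sum of the two before it).
For the third component, differences are 5, 7, 9, … (increasing by 2 each time): 17, 22, 29, 38, 49 → 62.
So the next token is U-17-62.

U-17-62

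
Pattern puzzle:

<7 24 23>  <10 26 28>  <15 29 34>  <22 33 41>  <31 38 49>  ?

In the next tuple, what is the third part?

Third part: differences are 5, 6, 7, … (increasing by 1 each time); 23, 28, 34, 41, 49 → 58.

58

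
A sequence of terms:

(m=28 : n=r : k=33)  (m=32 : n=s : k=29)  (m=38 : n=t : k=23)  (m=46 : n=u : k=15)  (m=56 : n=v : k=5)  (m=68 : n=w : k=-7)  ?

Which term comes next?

M: 28, 32, 38, 46, 56, 68 → 82 (differences are 4, 6, 8, … (increasing by 2 each time)).
N: letters move forward 1 place in the alphabet; r, s, t, u, v, w → x.
K: together with the m always sums to 61, so 33, 29, 23, 15, 5, -7 → -21.
Combining the parts gives (m=82 : n=x : k=-21).

(m=82 : n=x : k=-21)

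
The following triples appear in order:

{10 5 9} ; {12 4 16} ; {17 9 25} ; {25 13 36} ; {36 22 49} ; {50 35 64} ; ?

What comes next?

First component: 10, 12, 17, 25, 36, 50 → 67 (differences are 2, 5, 8, … (increasing by 3 each time)).
Second component: each term is the sum of the two before it, so 5, 4, 9, 13, 22, 35 → 57.
Third component — perfect squares: 3², 4², 5², …: 9, 16, 25, 36, 49, 64 → 81.
Putting it together: {67 57 81}.

{67 57 81}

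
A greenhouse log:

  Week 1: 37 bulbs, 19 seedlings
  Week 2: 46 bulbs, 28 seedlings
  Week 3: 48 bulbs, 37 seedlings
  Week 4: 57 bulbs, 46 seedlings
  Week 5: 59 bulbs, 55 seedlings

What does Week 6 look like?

68 bulbs, 64 seedlings

Bulbs — alternating steps +9, +2, +9, +2, …: 37, 46, 48, 57, 59 → 68.
Seedlings — +9 each step: 19, 28, 37, 46, 55 → 64.
Combining the parts gives 68 bulbs, 64 seedlings.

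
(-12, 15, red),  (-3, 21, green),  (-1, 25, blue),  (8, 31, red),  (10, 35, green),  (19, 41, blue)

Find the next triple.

(21, 45, red)

First entry: alternating steps +9, +2, +9, +2, …; -12, -3, -1, 8, 10, 19 → 21.
Second entry goes 15, 21, 25, 31, 35, 41 → 45 (alternating steps +6, +4, +6, +4, …).
Colour: repeats red → green → blue; red, green, blue, red, green, blue → red.
Putting it together: (21, 45, red).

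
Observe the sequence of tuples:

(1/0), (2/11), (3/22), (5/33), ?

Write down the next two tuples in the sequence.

First coordinate — each term is the sum of the two before it: 1, 2, 3, 5 → 8 → 13.
Second coordinate goes 0, 11, 22, 33 → 44 → 55 (+11 each step).
Putting the parts together: (8/44) and then (13/55).

(8/44), (13/55)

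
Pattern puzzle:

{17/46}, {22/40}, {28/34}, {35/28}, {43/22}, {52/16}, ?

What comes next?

{62/10}

First coordinate goes 17, 22, 28, 35, 43, 52 → 62 (differences are 5, 6, 7, … (increasing by 1 each time)).
For the second coordinate, −6 each step: 46, 40, 34, 28, 22, 16 → 10.
Putting it together: {62/10}.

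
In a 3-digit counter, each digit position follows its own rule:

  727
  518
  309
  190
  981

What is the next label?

First digit: −2 each step, mod 10, so 7, 5, 3, 1, 9 → 7.
Second digit: −1 each step, mod 10, so 2, 1, 0, 9, 8 → 7.
Third digit — +1 each step, mod 10: 7, 8, 9, 0, 1 → 2.
So the next label is 772.

772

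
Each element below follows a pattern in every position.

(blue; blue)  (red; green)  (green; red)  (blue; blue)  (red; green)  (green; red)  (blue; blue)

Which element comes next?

First colour — repeats blue → red → green: blue, red, green, blue, red, green, blue → red.
For the second colour, repeats blue → green → red: blue, green, red, blue, green, red, blue → green.
So the next element is (red; green).

(red; green)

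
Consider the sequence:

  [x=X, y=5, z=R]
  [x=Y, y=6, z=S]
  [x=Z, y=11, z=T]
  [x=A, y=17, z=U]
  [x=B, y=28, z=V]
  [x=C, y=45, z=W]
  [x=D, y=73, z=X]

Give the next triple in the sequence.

X: letters move forward 1 place in the alphabet, wrapping Z→A, so X, Y, Z, A, B, C, D → E.
Y: each term is the sum of the two before it; 5, 6, 11, 17, 28, 45, 73 → 118.
For the z, letters move forward 1 place in the alphabet: R, S, T, U, V, W, X → Y.
So the next triple is [x=E, y=118, z=Y].

[x=E, y=118, z=Y]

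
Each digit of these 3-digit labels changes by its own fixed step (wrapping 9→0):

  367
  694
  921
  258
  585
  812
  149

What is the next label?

First digit: +3 each step, mod 10, so 3, 6, 9, 2, 5, 8, 1 → 4.
Second digit — +3 each step, mod 10: 6, 9, 2, 5, 8, 1, 4 → 7.
Third digit: −3 each step, mod 10, so 7, 4, 1, 8, 5, 2, 9 → 6.
Putting it together: 476.

476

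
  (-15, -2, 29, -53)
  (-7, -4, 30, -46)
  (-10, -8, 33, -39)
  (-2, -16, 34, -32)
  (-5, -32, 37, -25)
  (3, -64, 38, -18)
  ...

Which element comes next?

(0, -128, 41, -11)

First coordinate: alternating steps +8, −3, +8, −3, …, so -15, -7, -10, -2, -5, 3 → 0.
Second coordinate goes -2, -4, -8, -16, -32, -64 → -128 (×2 each step).
For the third coordinate, alternating steps +1, +3, +1, +3, …: 29, 30, 33, 34, 37, 38 → 41.
Fourth coordinate: +7 each step; -53, -46, -39, -32, -25, -18 → -11.
Combining the parts gives (0, -128, 41, -11).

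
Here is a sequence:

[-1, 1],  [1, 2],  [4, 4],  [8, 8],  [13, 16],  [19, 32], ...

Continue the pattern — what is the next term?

[26, 64]

First part goes -1, 1, 4, 8, 13, 19 → 26 (differences are 2, 3, 4, … (increasing by 1 each time)).
Second part goes 1, 2, 4, 8, 16, 32 → 64 (×2 each step).
Combining the parts gives [26, 64].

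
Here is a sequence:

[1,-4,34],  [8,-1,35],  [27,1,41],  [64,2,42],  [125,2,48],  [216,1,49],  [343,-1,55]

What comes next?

First part: perfect cubes: 1³, 2³, 3³, …, so 1, 8, 27, 64, 125, 216, 343 → 512.
Second part: differences are 3, 2, 1, … (decreasing by 1 each time); -4, -1, 1, 2, 2, 1, -1 → -4.
Third part goes 34, 35, 41, 42, 48, 49, 55 → 56 (alternating steps +1, +6, +1, +6, …).
Combining the parts gives [512,-4,56].

[512,-4,56]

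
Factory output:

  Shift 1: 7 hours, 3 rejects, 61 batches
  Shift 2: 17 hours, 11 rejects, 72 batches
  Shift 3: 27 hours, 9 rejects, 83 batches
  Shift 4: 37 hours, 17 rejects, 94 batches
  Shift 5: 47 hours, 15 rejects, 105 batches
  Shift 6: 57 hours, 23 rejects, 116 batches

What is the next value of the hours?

67

Hours — +10 each step: 7, 17, 27, 37, 47, 57 → 67.
Rejects: alternating steps +8, −2, +8, −2, …; 3, 11, 9, 17, 15, 23 → 21.
Batches: 61, 72, 83, 94, 105, 116 → 127 (+11 each step).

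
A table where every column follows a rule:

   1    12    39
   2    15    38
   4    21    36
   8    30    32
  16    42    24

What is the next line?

First component — ×2 each step: 1, 2, 4, 8, 16 → 32.
Second component: 12, 15, 21, 30, 42 → 57 (differences are 3, 6, 9, … (increasing by 3 each time)).
For the third component, together with the first component always sums to 40: 39, 38, 36, 32, 24 → 8.
Combining the parts gives 32  57  8.

32  57  8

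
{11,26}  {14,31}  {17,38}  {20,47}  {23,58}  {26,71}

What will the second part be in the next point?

For the first part, +3 each step: 11, 14, 17, 20, 23, 26 → 29.
Second part goes 26, 31, 38, 47, 58, 71 → 86 (differences are 5, 7, 9, … (increasing by 2 each time)).

86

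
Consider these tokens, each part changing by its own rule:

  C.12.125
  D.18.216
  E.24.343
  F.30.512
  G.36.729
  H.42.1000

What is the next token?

Letter goes C, D, E, F, G, H → I (letters move forward 1 place in the alphabet).
Second component: 12, 18, 24, 30, 36, 42 → 48 (+6 each step).
Third component — perfect cubes: 5³, 6³, 7³, …: 125, 216, 343, 512, 729, 1000 → 1331.
So the next token is I.48.1331.

I.48.1331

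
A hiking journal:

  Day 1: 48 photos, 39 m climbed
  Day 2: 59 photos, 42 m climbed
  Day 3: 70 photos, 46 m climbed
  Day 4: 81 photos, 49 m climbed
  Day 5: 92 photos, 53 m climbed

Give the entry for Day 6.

103 photos, 56 m climbed

Photos: +11 each step; 48, 59, 70, 81, 92 → 103.
M climbed: alternating steps +3, +4, +3, +4, …, so 39, 42, 46, 49, 53 → 56.
Combining the parts gives 103 photos, 56 m climbed.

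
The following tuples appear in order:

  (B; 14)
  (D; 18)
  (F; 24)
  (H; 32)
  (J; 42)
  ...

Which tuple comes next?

Letter goes B, D, F, H, J → L (letters move forward 2 places in the alphabet).
Second value goes 14, 18, 24, 32, 42 → 54 (differences are 4, 6, 8, … (increasing by 2 each time)).
So the next tuple is (L; 54).

(L; 54)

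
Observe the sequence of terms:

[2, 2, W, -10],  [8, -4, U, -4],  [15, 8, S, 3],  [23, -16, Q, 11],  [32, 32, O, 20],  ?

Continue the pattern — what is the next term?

[42, -64, M, 30]

First component: differences are 6, 7, 8, … (increasing by 1 each time), so 2, 8, 15, 23, 32 → 42.
For the second component, ×(-2) each step: 2, -4, 8, -16, 32 → -64.
Letter: letters move back 2 places in the alphabet; W, U, S, Q, O → M.
Fourth component — always 12 less than the first component: -10, -4, 3, 11, 20 → 30.
Putting it together: [42, -64, M, 30].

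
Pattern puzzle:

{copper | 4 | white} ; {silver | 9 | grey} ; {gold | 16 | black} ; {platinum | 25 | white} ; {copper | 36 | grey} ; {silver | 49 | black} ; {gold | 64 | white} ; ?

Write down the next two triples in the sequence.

{platinum | 81 | grey}, {copper | 100 | black}

Metal: repeats copper → silver → gold → platinum, so copper, silver, gold, platinum, copper, silver, gold → platinum → copper.
Second part: 4, 9, 16, 25, 36, 49, 64 → 81 → 100 (perfect squares: 2², 3², 4², …).
Shade: repeats white → grey → black, so white, grey, black, white, grey, black, white → grey → black.
So the next two triples are {platinum | 81 | grey} and {copper | 100 | black}.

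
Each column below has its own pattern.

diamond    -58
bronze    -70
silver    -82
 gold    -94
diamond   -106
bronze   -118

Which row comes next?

silver  -130

Rank goes diamond, bronze, silver, gold, diamond, bronze → silver (repeats diamond → bronze → silver → gold).
For the second component, −12 each step: -58, -70, -82, -94, -106, -118 → -130.
Combining the parts gives silver  -130.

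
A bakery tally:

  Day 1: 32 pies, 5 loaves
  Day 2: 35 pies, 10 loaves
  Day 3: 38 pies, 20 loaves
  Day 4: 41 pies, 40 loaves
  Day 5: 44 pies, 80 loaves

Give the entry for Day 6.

Pies — +3 each step: 32, 35, 38, 41, 44 → 47.
Loaves goes 5, 10, 20, 40, 80 → 160 (×2 each step).
Putting it together: 47 pies, 160 loaves.

47 pies, 160 loaves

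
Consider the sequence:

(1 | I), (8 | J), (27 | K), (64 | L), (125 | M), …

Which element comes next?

First coordinate: perfect cubes: 1³, 2³, 3³, …, so 1, 8, 27, 64, 125 → 216.
Letter: letters move forward 1 place in the alphabet; I, J, K, L, M → N.
So the next element is (216 | N).

(216 | N)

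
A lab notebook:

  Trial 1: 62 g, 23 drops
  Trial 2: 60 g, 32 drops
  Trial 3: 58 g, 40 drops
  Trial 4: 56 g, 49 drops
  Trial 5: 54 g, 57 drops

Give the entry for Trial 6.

G — −2 each step: 62, 60, 58, 56, 54 → 52.
Drops: 23, 32, 40, 49, 57 → 66 (alternating steps +9, +8, +9, +8, …).
Combining the parts gives 52 g, 66 drops.

52 g, 66 drops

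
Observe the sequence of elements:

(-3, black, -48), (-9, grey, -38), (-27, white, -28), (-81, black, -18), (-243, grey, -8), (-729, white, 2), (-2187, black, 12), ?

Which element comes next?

(-6561, grey, 22)

For the first entry, ×3 each step: -3, -9, -27, -81, -243, -729, -2187 → -6561.
Shade: repeats black → grey → white, so black, grey, white, black, grey, white, black → grey.
Third entry: +10 each step, so -48, -38, -28, -18, -8, 2, 12 → 22.
Combining the parts gives (-6561, grey, 22).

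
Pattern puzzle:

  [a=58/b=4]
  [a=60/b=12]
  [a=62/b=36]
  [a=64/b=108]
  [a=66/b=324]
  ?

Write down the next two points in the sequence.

A: +2 each step; 58, 60, 62, 64, 66 → 68 → 70.
B goes 4, 12, 36, 108, 324 → 972 → 2916 (×3 each step).
So the next two points are [a=68/b=972] and [a=70/b=2916].

[a=68/b=972], [a=70/b=2916]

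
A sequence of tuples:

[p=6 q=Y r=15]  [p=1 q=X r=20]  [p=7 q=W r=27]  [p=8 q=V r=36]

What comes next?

P: each term is the sum of the two before it, so 6, 1, 7, 8 → 15.
Q: letters move back 1 place in the alphabet, so Y, X, W, V → U.
R: differences are 5, 7, 9, … (increasing by 2 each time), so 15, 20, 27, 36 → 47.
Combining the parts gives [p=15 q=U r=47].

[p=15 q=U r=47]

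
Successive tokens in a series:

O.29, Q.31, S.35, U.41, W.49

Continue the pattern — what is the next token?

Y.59

Letter: letters move forward 2 places in the alphabet; O, Q, S, U, W → Y.
Second component: differences are 2, 4, 6, … (increasing by 2 each time); 29, 31, 35, 41, 49 → 59.
So the next token is Y.59.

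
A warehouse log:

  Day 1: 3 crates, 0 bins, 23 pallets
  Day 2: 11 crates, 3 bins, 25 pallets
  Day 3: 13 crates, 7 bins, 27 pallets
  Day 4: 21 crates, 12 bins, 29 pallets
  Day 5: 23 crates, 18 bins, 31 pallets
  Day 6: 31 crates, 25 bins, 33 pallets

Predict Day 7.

33 crates, 33 bins, 35 pallets

Crates goes 3, 11, 13, 21, 23, 31 → 33 (alternating steps +8, +2, +8, +2, …).
Bins — differences are 3, 4, 5, … (increasing by 1 each time): 0, 3, 7, 12, 18, 25 → 33.
Pallets goes 23, 25, 27, 29, 31, 33 → 35 (+2 each step).
Putting it together: 33 crates, 33 bins, 35 pallets.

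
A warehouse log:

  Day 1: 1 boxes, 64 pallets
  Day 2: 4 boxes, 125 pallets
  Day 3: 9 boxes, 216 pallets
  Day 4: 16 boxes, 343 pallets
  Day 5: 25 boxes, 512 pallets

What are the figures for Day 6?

Boxes goes 1, 4, 9, 16, 25 → 36 (perfect squares: 1², 2², 3², …).
Pallets: 64, 125, 216, 343, 512 → 729 (perfect cubes: 4³, 5³, 6³, …).
So the next row is 36 boxes, 729 pallets.

36 boxes, 729 pallets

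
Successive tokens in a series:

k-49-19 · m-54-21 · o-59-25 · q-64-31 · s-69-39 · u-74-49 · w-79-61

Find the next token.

y-84-75

Letter: letters move forward 2 places in the alphabet, so k, m, o, q, s, u, w → y.
Second component — +5 each step: 49, 54, 59, 64, 69, 74, 79 → 84.
Third component — differences are 2, 4, 6, … (increasing by 2 each time): 19, 21, 25, 31, 39, 49, 61 → 75.
Combining the parts gives y-84-75.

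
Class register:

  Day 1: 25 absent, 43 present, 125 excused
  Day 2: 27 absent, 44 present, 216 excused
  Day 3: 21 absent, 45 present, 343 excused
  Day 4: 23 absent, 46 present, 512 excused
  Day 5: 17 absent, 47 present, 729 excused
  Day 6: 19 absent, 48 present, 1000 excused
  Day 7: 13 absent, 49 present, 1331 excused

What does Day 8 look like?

15 absent, 50 present, 1728 excused

Absent: alternating steps +2, −6, +2, −6, …; 25, 27, 21, 23, 17, 19, 13 → 15.
Present: +1 each step, so 43, 44, 45, 46, 47, 48, 49 → 50.
Excused: perfect cubes: 5³, 6³, 7³, …; 125, 216, 343, 512, 729, 1000, 1331 → 1728.
So the next row is 15 absent, 50 present, 1728 excused.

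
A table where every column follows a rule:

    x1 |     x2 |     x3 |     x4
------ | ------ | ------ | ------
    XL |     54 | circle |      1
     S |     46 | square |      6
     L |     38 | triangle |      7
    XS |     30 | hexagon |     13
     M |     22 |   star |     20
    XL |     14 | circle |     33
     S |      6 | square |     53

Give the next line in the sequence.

Column x1: repeats XL → S → L → XS → M; XL, S, L, XS, M, XL, S → L.
Column x2 — −8 each step: 54, 46, 38, 30, 22, 14, 6 → -2.
Column x3 — repeats circle → square → triangle → hexagon → star: circle, square, triangle, hexagon, star, circle, square → triangle.
For the column x4, each term is the sum of the two before it: 1, 6, 7, 13, 20, 33, 53 → 86.
Combining the parts gives L  -2  triangle  86.

L  -2  triangle  86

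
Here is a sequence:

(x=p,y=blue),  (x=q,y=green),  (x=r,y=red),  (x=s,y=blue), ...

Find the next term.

X — letters move forward 1 place in the alphabet: p, q, r, s → t.
Y: repeats blue → green → red, so blue, green, red, blue → green.
Putting it together: (x=t,y=green).

(x=t,y=green)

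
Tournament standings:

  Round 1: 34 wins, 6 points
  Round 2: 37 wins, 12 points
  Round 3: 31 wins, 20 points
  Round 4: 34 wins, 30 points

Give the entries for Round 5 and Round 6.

For the wins, alternating steps +3, −6, +3, −6, …: 34, 37, 31, 34 → 28 → 31.
Points — differences are 6, 8, 10, … (increasing by 2 each time): 6, 12, 20, 30 → 42 → 56.
So the next two lines are 28 wins, 42 points and 31 wins, 56 points.

28 wins, 42 points; 31 wins, 56 points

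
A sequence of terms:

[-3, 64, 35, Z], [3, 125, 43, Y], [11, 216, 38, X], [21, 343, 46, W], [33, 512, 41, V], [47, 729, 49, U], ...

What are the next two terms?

First coordinate: differences are 6, 8, 10, … (increasing by 2 each time), so -3, 3, 11, 21, 33, 47 → 63 → 81.
Second coordinate: perfect cubes: 4³, 5³, 6³, …; 64, 125, 216, 343, 512, 729 → 1000 → 1331.
Third coordinate: 35, 43, 38, 46, 41, 49 → 44 → 52 (alternating steps +8, −5, +8, −5, …).
Letter: letters move back 1 place in the alphabet, so Z, Y, X, W, V, U → T → S.
So the next two terms are [63, 1000, 44, T] and [81, 1331, 52, S].

[63, 1000, 44, T], [81, 1331, 52, S]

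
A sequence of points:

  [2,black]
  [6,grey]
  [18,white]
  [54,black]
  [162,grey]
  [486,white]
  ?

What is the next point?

[1458,black]

First entry — ×3 each step: 2, 6, 18, 54, 162, 486 → 1458.
Shade: repeats black → grey → white; black, grey, white, black, grey, white → black.
So the next point is [1458,black].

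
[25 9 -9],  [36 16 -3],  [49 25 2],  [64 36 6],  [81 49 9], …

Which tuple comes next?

[100 64 11]

First component goes 25, 36, 49, 64, 81 → 100 (perfect squares: 5², 6², 7², …).
Second component: perfect squares: 3², 4², 5², …, so 9, 16, 25, 36, 49 → 64.
For the third component, differences are 6, 5, 4, … (decreasing by 1 each time): -9, -3, 2, 6, 9 → 11.
So the next tuple is [100 64 11].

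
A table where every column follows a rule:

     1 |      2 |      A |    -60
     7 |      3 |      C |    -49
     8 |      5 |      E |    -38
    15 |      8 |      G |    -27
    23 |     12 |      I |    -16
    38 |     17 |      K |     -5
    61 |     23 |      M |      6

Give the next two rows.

99  30  O  17; 160  38  Q  28

For the first component, each term is the sum of the two before it: 1, 7, 8, 15, 23, 38, 61 → 99 → 160.
Second component: differences are 1, 2, 3, … (increasing by 1 each time), so 2, 3, 5, 8, 12, 17, 23 → 30 → 38.
Letter: letters move forward 2 places in the alphabet, so A, C, E, G, I, K, M → O → Q.
Fourth component: -60, -49, -38, -27, -16, -5, 6 → 17 → 28 (+11 each step).
So the next two rows are 99  30  O  17 and 160  38  Q  28.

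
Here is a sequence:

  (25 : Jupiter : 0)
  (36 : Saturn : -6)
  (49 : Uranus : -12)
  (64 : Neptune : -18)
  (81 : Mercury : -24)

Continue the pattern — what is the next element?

First value: perfect squares: 5², 6², 7², …, so 25, 36, 49, 64, 81 → 100.
For the planet, runs through the planets Mercury→Neptune: Jupiter, Saturn, Uranus, Neptune, Mercury → Venus.
Third value: −6 each step; 0, -6, -12, -18, -24 → -30.
Combining the parts gives (100 : Venus : -30).

(100 : Venus : -30)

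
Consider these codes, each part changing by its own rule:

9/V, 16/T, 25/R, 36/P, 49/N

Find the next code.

First component: 9, 16, 25, 36, 49 → 64 (perfect squares: 3², 4², 5², …).
For the letter, letters move back 2 places in the alphabet: V, T, R, P, N → L.
Combining the parts gives 64/L.

64/L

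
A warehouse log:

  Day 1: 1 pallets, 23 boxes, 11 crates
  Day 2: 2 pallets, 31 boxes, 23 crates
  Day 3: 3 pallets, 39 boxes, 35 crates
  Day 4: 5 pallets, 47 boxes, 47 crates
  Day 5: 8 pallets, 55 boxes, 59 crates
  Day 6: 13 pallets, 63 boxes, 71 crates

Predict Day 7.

21 pallets, 71 boxes, 83 crates

For the pallets, each term is the sum of the two before it: 1, 2, 3, 5, 8, 13 → 21.
Boxes: +8 each step; 23, 31, 39, 47, 55, 63 → 71.
For the crates, +12 each step: 11, 23, 35, 47, 59, 71 → 83.
Putting it together: 21 pallets, 71 boxes, 83 crates.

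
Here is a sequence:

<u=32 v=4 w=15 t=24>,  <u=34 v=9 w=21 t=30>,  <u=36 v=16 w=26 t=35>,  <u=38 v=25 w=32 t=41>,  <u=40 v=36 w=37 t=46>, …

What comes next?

U: 32, 34, 36, 38, 40 → 42 (+2 each step).
V — perfect squares: 2², 3², 4², …: 4, 9, 16, 25, 36 → 49.
W: alternating steps +6, +5, +6, +5, …; 15, 21, 26, 32, 37 → 43.
T: always 9 more than the w, so 24, 30, 35, 41, 46 → 52.
Combining the parts gives <u=42 v=49 w=43 t=52>.

<u=42 v=49 w=43 t=52>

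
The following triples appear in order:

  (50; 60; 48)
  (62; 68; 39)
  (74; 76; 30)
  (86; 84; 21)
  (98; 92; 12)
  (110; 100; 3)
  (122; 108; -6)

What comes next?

(134; 116; -15)

First entry: 50, 62, 74, 86, 98, 110, 122 → 134 (+12 each step).
Second entry: +8 each step, so 60, 68, 76, 84, 92, 100, 108 → 116.
Third entry goes 48, 39, 30, 21, 12, 3, -6 → -15 (−9 each step).
Putting it together: (134; 116; -15).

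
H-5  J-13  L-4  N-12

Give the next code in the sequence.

P-3

Letter: letters move forward 2 places in the alphabet, so H, J, L, N → P.
Second component — alternating steps +8, −9, +8, −9, …: 5, 13, 4, 12 → 3.
Combining the parts gives P-3.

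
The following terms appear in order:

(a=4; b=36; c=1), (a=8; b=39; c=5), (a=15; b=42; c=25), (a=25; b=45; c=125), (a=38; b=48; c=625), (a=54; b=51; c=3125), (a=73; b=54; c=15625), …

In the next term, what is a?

For the a, differences are 4, 7, 10, … (increasing by 3 each time): 4, 8, 15, 25, 38, 54, 73 → 95.

95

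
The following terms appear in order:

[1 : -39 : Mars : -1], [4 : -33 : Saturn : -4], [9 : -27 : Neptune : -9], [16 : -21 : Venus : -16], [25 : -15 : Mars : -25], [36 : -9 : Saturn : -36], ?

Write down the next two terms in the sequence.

First entry: perfect squares: 1², 2², 3², …; 1, 4, 9, 16, 25, 36 → 49 → 64.
Second entry goes -39, -33, -27, -21, -15, -9 → -3 → 3 (+6 each step).
Planet: repeats Mars → Saturn → Neptune → Venus, so Mars, Saturn, Neptune, Venus, Mars, Saturn → Neptune → Venus.
Fourth entry: -1, -4, -9, -16, -25, -36 → -49 → -64 (always the negative of the first entry).
So the next two terms are [49 : -3 : Neptune : -49] and [64 : 3 : Venus : -64].

[49 : -3 : Neptune : -49], [64 : 3 : Venus : -64]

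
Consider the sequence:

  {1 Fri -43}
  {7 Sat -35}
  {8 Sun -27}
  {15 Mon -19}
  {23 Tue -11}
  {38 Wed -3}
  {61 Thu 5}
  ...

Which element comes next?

For the first value, each term is the sum of the two before it: 1, 7, 8, 15, 23, 38, 61 → 99.
Day: Fri, Sat, Sun, Mon, Tue, Wed, Thu → Fri (runs through the weekdays Mon→Sun).
For the third value, +8 each step: -43, -35, -27, -19, -11, -3, 5 → 13.
So the next element is {99 Fri 13}.

{99 Fri 13}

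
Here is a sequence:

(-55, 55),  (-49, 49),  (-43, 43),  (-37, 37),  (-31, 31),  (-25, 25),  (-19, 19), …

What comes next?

First component: +6 each step; -55, -49, -43, -37, -31, -25, -19 → -13.
Second component goes 55, 49, 43, 37, 31, 25, 19 → 13 (always the negative of the first component).
So the next point is (-13, 13).

(-13, 13)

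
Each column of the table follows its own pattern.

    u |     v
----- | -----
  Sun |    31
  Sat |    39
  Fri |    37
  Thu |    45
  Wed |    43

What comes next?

Column u goes Sun, Sat, Fri, Thu, Wed → Tue (runs backward through the weekdays Mon→Sun).
Column v: alternating steps +8, −2, +8, −2, …, so 31, 39, 37, 45, 43 → 51.
Combining the parts gives Tue  51.

Tue  51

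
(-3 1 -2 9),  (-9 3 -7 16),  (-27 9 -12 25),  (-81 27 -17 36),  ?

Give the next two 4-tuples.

First coordinate — ×3 each step: -3, -9, -27, -81 → -243 → -729.
Second coordinate: 1, 3, 9, 27 → 81 → 243 (×3 each step).
Third coordinate: -2, -7, -12, -17 → -22 → -27 (−5 each step).
Fourth coordinate: 9, 16, 25, 36 → 49 → 64 (perfect squares: 3², 4², 5², …).
Putting the parts together: (-243 81 -22 49) and then (-729 243 -27 64).

(-243 81 -22 49), (-729 243 -27 64)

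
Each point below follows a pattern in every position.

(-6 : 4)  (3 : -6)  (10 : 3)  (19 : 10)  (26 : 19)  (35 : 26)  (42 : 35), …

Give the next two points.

First part — alternating steps +9, +7, +9, +7, …: -6, 3, 10, 19, 26, 35, 42 → 51 → 58.
For the second part, always the previous value of the first part: 4, -6, 3, 10, 19, 26, 35 → 42 → 51.
So the next two points are (51 : 42) and (58 : 51).

(51 : 42), (58 : 51)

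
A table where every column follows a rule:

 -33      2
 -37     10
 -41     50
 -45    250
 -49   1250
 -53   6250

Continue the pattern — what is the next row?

For the first component, −4 each step: -33, -37, -41, -45, -49, -53 → -57.
Second component: ×5 each step, so 2, 10, 50, 250, 1250, 6250 → 31250.
So the next row is -57  31250.

-57  31250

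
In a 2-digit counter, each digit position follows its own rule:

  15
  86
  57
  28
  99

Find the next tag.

60

First digit: −3 each step, mod 10, so 1, 8, 5, 2, 9 → 6.
Second digit: 5, 6, 7, 8, 9 → 0 (+1 each step, mod 10).
Putting it together: 60.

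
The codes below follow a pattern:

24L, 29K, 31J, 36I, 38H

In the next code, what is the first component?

First component goes 24, 29, 31, 36, 38 → 43 (alternating steps +5, +2, +5, +2, …).

43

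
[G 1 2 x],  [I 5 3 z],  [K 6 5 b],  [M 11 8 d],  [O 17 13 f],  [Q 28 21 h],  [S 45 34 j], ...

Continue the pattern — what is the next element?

[U 73 55 l]

First letter: G, I, K, M, O, Q, S → U (letters move forward 2 places in the alphabet).
Second entry: 1, 5, 6, 11, 17, 28, 45 → 73 (each term is the sum of the two before it).
Third entry: each term is the sum of the two before it, so 2, 3, 5, 8, 13, 21, 34 → 55.
Second letter: letters move forward 2 places in the alphabet, wrapping Z→A, so x, z, b, d, f, h, j → l.
Putting it together: [U 73 55 l].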